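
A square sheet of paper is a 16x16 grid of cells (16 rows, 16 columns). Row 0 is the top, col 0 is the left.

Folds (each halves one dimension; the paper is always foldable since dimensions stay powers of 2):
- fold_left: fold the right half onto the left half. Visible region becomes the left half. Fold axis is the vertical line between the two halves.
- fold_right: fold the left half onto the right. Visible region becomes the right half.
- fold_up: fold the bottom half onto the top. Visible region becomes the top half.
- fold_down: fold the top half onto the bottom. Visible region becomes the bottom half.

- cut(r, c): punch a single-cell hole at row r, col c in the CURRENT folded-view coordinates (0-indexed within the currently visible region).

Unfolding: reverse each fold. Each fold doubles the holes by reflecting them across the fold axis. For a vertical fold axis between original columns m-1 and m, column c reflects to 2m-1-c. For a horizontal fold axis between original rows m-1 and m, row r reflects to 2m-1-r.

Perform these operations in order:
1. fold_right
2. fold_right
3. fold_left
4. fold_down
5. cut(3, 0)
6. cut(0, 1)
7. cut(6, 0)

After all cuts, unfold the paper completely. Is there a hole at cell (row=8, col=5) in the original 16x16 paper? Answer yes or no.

Op 1 fold_right: fold axis v@8; visible region now rows[0,16) x cols[8,16) = 16x8
Op 2 fold_right: fold axis v@12; visible region now rows[0,16) x cols[12,16) = 16x4
Op 3 fold_left: fold axis v@14; visible region now rows[0,16) x cols[12,14) = 16x2
Op 4 fold_down: fold axis h@8; visible region now rows[8,16) x cols[12,14) = 8x2
Op 5 cut(3, 0): punch at orig (11,12); cuts so far [(11, 12)]; region rows[8,16) x cols[12,14) = 8x2
Op 6 cut(0, 1): punch at orig (8,13); cuts so far [(8, 13), (11, 12)]; region rows[8,16) x cols[12,14) = 8x2
Op 7 cut(6, 0): punch at orig (14,12); cuts so far [(8, 13), (11, 12), (14, 12)]; region rows[8,16) x cols[12,14) = 8x2
Unfold 1 (reflect across h@8): 6 holes -> [(1, 12), (4, 12), (7, 13), (8, 13), (11, 12), (14, 12)]
Unfold 2 (reflect across v@14): 12 holes -> [(1, 12), (1, 15), (4, 12), (4, 15), (7, 13), (7, 14), (8, 13), (8, 14), (11, 12), (11, 15), (14, 12), (14, 15)]
Unfold 3 (reflect across v@12): 24 holes -> [(1, 8), (1, 11), (1, 12), (1, 15), (4, 8), (4, 11), (4, 12), (4, 15), (7, 9), (7, 10), (7, 13), (7, 14), (8, 9), (8, 10), (8, 13), (8, 14), (11, 8), (11, 11), (11, 12), (11, 15), (14, 8), (14, 11), (14, 12), (14, 15)]
Unfold 4 (reflect across v@8): 48 holes -> [(1, 0), (1, 3), (1, 4), (1, 7), (1, 8), (1, 11), (1, 12), (1, 15), (4, 0), (4, 3), (4, 4), (4, 7), (4, 8), (4, 11), (4, 12), (4, 15), (7, 1), (7, 2), (7, 5), (7, 6), (7, 9), (7, 10), (7, 13), (7, 14), (8, 1), (8, 2), (8, 5), (8, 6), (8, 9), (8, 10), (8, 13), (8, 14), (11, 0), (11, 3), (11, 4), (11, 7), (11, 8), (11, 11), (11, 12), (11, 15), (14, 0), (14, 3), (14, 4), (14, 7), (14, 8), (14, 11), (14, 12), (14, 15)]
Holes: [(1, 0), (1, 3), (1, 4), (1, 7), (1, 8), (1, 11), (1, 12), (1, 15), (4, 0), (4, 3), (4, 4), (4, 7), (4, 8), (4, 11), (4, 12), (4, 15), (7, 1), (7, 2), (7, 5), (7, 6), (7, 9), (7, 10), (7, 13), (7, 14), (8, 1), (8, 2), (8, 5), (8, 6), (8, 9), (8, 10), (8, 13), (8, 14), (11, 0), (11, 3), (11, 4), (11, 7), (11, 8), (11, 11), (11, 12), (11, 15), (14, 0), (14, 3), (14, 4), (14, 7), (14, 8), (14, 11), (14, 12), (14, 15)]

Answer: yes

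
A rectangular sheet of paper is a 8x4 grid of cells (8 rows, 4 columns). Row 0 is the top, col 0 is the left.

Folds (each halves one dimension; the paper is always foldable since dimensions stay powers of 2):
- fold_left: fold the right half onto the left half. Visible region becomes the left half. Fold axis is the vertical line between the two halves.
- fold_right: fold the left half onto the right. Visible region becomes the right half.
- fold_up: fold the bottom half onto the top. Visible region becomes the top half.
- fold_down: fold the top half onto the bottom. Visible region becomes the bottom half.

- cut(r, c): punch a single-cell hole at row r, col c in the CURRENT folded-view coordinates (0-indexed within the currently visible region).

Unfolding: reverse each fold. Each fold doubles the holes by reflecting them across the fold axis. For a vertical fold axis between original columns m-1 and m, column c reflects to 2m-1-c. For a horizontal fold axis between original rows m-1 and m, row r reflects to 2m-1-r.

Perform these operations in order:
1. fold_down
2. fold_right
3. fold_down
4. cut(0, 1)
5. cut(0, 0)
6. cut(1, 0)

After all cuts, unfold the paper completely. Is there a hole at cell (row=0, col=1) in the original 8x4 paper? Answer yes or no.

Answer: yes

Derivation:
Op 1 fold_down: fold axis h@4; visible region now rows[4,8) x cols[0,4) = 4x4
Op 2 fold_right: fold axis v@2; visible region now rows[4,8) x cols[2,4) = 4x2
Op 3 fold_down: fold axis h@6; visible region now rows[6,8) x cols[2,4) = 2x2
Op 4 cut(0, 1): punch at orig (6,3); cuts so far [(6, 3)]; region rows[6,8) x cols[2,4) = 2x2
Op 5 cut(0, 0): punch at orig (6,2); cuts so far [(6, 2), (6, 3)]; region rows[6,8) x cols[2,4) = 2x2
Op 6 cut(1, 0): punch at orig (7,2); cuts so far [(6, 2), (6, 3), (7, 2)]; region rows[6,8) x cols[2,4) = 2x2
Unfold 1 (reflect across h@6): 6 holes -> [(4, 2), (5, 2), (5, 3), (6, 2), (6, 3), (7, 2)]
Unfold 2 (reflect across v@2): 12 holes -> [(4, 1), (4, 2), (5, 0), (5, 1), (5, 2), (5, 3), (6, 0), (6, 1), (6, 2), (6, 3), (7, 1), (7, 2)]
Unfold 3 (reflect across h@4): 24 holes -> [(0, 1), (0, 2), (1, 0), (1, 1), (1, 2), (1, 3), (2, 0), (2, 1), (2, 2), (2, 3), (3, 1), (3, 2), (4, 1), (4, 2), (5, 0), (5, 1), (5, 2), (5, 3), (6, 0), (6, 1), (6, 2), (6, 3), (7, 1), (7, 2)]
Holes: [(0, 1), (0, 2), (1, 0), (1, 1), (1, 2), (1, 3), (2, 0), (2, 1), (2, 2), (2, 3), (3, 1), (3, 2), (4, 1), (4, 2), (5, 0), (5, 1), (5, 2), (5, 3), (6, 0), (6, 1), (6, 2), (6, 3), (7, 1), (7, 2)]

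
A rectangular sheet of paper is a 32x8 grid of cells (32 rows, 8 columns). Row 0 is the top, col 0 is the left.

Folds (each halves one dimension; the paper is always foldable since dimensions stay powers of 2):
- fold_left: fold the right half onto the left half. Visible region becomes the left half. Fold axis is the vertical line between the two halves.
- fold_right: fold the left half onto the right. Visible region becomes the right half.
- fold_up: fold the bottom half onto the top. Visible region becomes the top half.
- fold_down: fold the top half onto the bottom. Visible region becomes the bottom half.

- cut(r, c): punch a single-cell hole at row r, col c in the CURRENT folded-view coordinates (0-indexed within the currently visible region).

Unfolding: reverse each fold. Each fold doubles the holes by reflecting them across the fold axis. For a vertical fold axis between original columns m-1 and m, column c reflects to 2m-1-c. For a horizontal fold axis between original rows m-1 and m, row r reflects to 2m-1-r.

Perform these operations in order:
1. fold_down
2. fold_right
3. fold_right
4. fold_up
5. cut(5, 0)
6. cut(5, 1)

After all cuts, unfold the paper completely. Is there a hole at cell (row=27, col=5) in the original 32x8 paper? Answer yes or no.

Op 1 fold_down: fold axis h@16; visible region now rows[16,32) x cols[0,8) = 16x8
Op 2 fold_right: fold axis v@4; visible region now rows[16,32) x cols[4,8) = 16x4
Op 3 fold_right: fold axis v@6; visible region now rows[16,32) x cols[6,8) = 16x2
Op 4 fold_up: fold axis h@24; visible region now rows[16,24) x cols[6,8) = 8x2
Op 5 cut(5, 0): punch at orig (21,6); cuts so far [(21, 6)]; region rows[16,24) x cols[6,8) = 8x2
Op 6 cut(5, 1): punch at orig (21,7); cuts so far [(21, 6), (21, 7)]; region rows[16,24) x cols[6,8) = 8x2
Unfold 1 (reflect across h@24): 4 holes -> [(21, 6), (21, 7), (26, 6), (26, 7)]
Unfold 2 (reflect across v@6): 8 holes -> [(21, 4), (21, 5), (21, 6), (21, 7), (26, 4), (26, 5), (26, 6), (26, 7)]
Unfold 3 (reflect across v@4): 16 holes -> [(21, 0), (21, 1), (21, 2), (21, 3), (21, 4), (21, 5), (21, 6), (21, 7), (26, 0), (26, 1), (26, 2), (26, 3), (26, 4), (26, 5), (26, 6), (26, 7)]
Unfold 4 (reflect across h@16): 32 holes -> [(5, 0), (5, 1), (5, 2), (5, 3), (5, 4), (5, 5), (5, 6), (5, 7), (10, 0), (10, 1), (10, 2), (10, 3), (10, 4), (10, 5), (10, 6), (10, 7), (21, 0), (21, 1), (21, 2), (21, 3), (21, 4), (21, 5), (21, 6), (21, 7), (26, 0), (26, 1), (26, 2), (26, 3), (26, 4), (26, 5), (26, 6), (26, 7)]
Holes: [(5, 0), (5, 1), (5, 2), (5, 3), (5, 4), (5, 5), (5, 6), (5, 7), (10, 0), (10, 1), (10, 2), (10, 3), (10, 4), (10, 5), (10, 6), (10, 7), (21, 0), (21, 1), (21, 2), (21, 3), (21, 4), (21, 5), (21, 6), (21, 7), (26, 0), (26, 1), (26, 2), (26, 3), (26, 4), (26, 5), (26, 6), (26, 7)]

Answer: no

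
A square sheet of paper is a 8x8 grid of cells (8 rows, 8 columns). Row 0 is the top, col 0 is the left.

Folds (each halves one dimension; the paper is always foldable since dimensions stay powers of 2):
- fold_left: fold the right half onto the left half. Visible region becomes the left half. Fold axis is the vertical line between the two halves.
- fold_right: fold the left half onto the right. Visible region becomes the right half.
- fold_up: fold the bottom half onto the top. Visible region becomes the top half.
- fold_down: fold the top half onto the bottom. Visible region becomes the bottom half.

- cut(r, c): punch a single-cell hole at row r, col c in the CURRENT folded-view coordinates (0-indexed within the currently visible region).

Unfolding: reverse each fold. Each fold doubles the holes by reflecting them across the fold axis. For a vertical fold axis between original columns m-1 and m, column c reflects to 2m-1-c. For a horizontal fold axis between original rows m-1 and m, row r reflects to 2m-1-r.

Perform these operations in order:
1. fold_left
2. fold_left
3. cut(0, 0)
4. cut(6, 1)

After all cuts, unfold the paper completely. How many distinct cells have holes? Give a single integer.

Answer: 8

Derivation:
Op 1 fold_left: fold axis v@4; visible region now rows[0,8) x cols[0,4) = 8x4
Op 2 fold_left: fold axis v@2; visible region now rows[0,8) x cols[0,2) = 8x2
Op 3 cut(0, 0): punch at orig (0,0); cuts so far [(0, 0)]; region rows[0,8) x cols[0,2) = 8x2
Op 4 cut(6, 1): punch at orig (6,1); cuts so far [(0, 0), (6, 1)]; region rows[0,8) x cols[0,2) = 8x2
Unfold 1 (reflect across v@2): 4 holes -> [(0, 0), (0, 3), (6, 1), (6, 2)]
Unfold 2 (reflect across v@4): 8 holes -> [(0, 0), (0, 3), (0, 4), (0, 7), (6, 1), (6, 2), (6, 5), (6, 6)]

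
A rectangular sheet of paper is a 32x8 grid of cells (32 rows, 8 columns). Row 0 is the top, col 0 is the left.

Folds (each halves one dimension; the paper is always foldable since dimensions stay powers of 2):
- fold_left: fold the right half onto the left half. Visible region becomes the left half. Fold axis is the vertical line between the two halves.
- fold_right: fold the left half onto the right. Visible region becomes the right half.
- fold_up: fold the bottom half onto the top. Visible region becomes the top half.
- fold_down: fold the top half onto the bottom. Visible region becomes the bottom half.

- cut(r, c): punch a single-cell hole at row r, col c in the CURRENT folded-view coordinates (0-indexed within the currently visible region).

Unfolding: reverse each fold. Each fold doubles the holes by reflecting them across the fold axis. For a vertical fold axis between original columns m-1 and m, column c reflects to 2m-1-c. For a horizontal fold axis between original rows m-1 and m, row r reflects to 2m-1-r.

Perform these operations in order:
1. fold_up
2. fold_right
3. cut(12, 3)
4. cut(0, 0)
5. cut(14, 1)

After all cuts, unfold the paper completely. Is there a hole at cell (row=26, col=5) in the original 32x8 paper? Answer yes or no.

Op 1 fold_up: fold axis h@16; visible region now rows[0,16) x cols[0,8) = 16x8
Op 2 fold_right: fold axis v@4; visible region now rows[0,16) x cols[4,8) = 16x4
Op 3 cut(12, 3): punch at orig (12,7); cuts so far [(12, 7)]; region rows[0,16) x cols[4,8) = 16x4
Op 4 cut(0, 0): punch at orig (0,4); cuts so far [(0, 4), (12, 7)]; region rows[0,16) x cols[4,8) = 16x4
Op 5 cut(14, 1): punch at orig (14,5); cuts so far [(0, 4), (12, 7), (14, 5)]; region rows[0,16) x cols[4,8) = 16x4
Unfold 1 (reflect across v@4): 6 holes -> [(0, 3), (0, 4), (12, 0), (12, 7), (14, 2), (14, 5)]
Unfold 2 (reflect across h@16): 12 holes -> [(0, 3), (0, 4), (12, 0), (12, 7), (14, 2), (14, 5), (17, 2), (17, 5), (19, 0), (19, 7), (31, 3), (31, 4)]
Holes: [(0, 3), (0, 4), (12, 0), (12, 7), (14, 2), (14, 5), (17, 2), (17, 5), (19, 0), (19, 7), (31, 3), (31, 4)]

Answer: no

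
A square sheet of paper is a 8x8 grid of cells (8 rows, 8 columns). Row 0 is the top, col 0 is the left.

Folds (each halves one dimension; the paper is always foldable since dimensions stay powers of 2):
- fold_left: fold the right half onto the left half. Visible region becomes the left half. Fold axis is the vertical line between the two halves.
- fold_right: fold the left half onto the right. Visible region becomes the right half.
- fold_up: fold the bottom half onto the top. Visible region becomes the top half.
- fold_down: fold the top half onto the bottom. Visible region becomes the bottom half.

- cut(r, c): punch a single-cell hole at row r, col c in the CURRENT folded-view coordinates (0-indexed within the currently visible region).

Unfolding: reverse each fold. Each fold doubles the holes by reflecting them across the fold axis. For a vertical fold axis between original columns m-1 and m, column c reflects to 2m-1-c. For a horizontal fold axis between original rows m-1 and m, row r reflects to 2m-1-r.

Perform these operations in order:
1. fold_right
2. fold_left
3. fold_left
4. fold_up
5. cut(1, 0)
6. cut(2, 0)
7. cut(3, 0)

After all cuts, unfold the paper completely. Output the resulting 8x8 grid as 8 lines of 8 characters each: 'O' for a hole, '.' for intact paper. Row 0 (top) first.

Op 1 fold_right: fold axis v@4; visible region now rows[0,8) x cols[4,8) = 8x4
Op 2 fold_left: fold axis v@6; visible region now rows[0,8) x cols[4,6) = 8x2
Op 3 fold_left: fold axis v@5; visible region now rows[0,8) x cols[4,5) = 8x1
Op 4 fold_up: fold axis h@4; visible region now rows[0,4) x cols[4,5) = 4x1
Op 5 cut(1, 0): punch at orig (1,4); cuts so far [(1, 4)]; region rows[0,4) x cols[4,5) = 4x1
Op 6 cut(2, 0): punch at orig (2,4); cuts so far [(1, 4), (2, 4)]; region rows[0,4) x cols[4,5) = 4x1
Op 7 cut(3, 0): punch at orig (3,4); cuts so far [(1, 4), (2, 4), (3, 4)]; region rows[0,4) x cols[4,5) = 4x1
Unfold 1 (reflect across h@4): 6 holes -> [(1, 4), (2, 4), (3, 4), (4, 4), (5, 4), (6, 4)]
Unfold 2 (reflect across v@5): 12 holes -> [(1, 4), (1, 5), (2, 4), (2, 5), (3, 4), (3, 5), (4, 4), (4, 5), (5, 4), (5, 5), (6, 4), (6, 5)]
Unfold 3 (reflect across v@6): 24 holes -> [(1, 4), (1, 5), (1, 6), (1, 7), (2, 4), (2, 5), (2, 6), (2, 7), (3, 4), (3, 5), (3, 6), (3, 7), (4, 4), (4, 5), (4, 6), (4, 7), (5, 4), (5, 5), (5, 6), (5, 7), (6, 4), (6, 5), (6, 6), (6, 7)]
Unfold 4 (reflect across v@4): 48 holes -> [(1, 0), (1, 1), (1, 2), (1, 3), (1, 4), (1, 5), (1, 6), (1, 7), (2, 0), (2, 1), (2, 2), (2, 3), (2, 4), (2, 5), (2, 6), (2, 7), (3, 0), (3, 1), (3, 2), (3, 3), (3, 4), (3, 5), (3, 6), (3, 7), (4, 0), (4, 1), (4, 2), (4, 3), (4, 4), (4, 5), (4, 6), (4, 7), (5, 0), (5, 1), (5, 2), (5, 3), (5, 4), (5, 5), (5, 6), (5, 7), (6, 0), (6, 1), (6, 2), (6, 3), (6, 4), (6, 5), (6, 6), (6, 7)]

Answer: ........
OOOOOOOO
OOOOOOOO
OOOOOOOO
OOOOOOOO
OOOOOOOO
OOOOOOOO
........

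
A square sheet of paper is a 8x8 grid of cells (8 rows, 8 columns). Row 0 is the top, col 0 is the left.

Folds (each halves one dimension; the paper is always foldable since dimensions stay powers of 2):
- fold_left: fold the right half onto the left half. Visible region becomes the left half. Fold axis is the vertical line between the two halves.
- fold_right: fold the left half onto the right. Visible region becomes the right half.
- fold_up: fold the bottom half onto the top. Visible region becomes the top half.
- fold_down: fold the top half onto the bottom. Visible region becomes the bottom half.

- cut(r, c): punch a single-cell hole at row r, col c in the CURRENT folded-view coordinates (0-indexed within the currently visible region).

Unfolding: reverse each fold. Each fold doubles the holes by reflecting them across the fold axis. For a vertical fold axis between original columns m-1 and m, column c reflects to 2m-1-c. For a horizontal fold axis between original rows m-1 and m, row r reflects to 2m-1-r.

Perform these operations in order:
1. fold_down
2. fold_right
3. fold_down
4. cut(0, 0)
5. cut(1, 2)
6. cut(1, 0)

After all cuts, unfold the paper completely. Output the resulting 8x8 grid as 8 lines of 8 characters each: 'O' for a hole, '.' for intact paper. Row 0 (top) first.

Op 1 fold_down: fold axis h@4; visible region now rows[4,8) x cols[0,8) = 4x8
Op 2 fold_right: fold axis v@4; visible region now rows[4,8) x cols[4,8) = 4x4
Op 3 fold_down: fold axis h@6; visible region now rows[6,8) x cols[4,8) = 2x4
Op 4 cut(0, 0): punch at orig (6,4); cuts so far [(6, 4)]; region rows[6,8) x cols[4,8) = 2x4
Op 5 cut(1, 2): punch at orig (7,6); cuts so far [(6, 4), (7, 6)]; region rows[6,8) x cols[4,8) = 2x4
Op 6 cut(1, 0): punch at orig (7,4); cuts so far [(6, 4), (7, 4), (7, 6)]; region rows[6,8) x cols[4,8) = 2x4
Unfold 1 (reflect across h@6): 6 holes -> [(4, 4), (4, 6), (5, 4), (6, 4), (7, 4), (7, 6)]
Unfold 2 (reflect across v@4): 12 holes -> [(4, 1), (4, 3), (4, 4), (4, 6), (5, 3), (5, 4), (6, 3), (6, 4), (7, 1), (7, 3), (7, 4), (7, 6)]
Unfold 3 (reflect across h@4): 24 holes -> [(0, 1), (0, 3), (0, 4), (0, 6), (1, 3), (1, 4), (2, 3), (2, 4), (3, 1), (3, 3), (3, 4), (3, 6), (4, 1), (4, 3), (4, 4), (4, 6), (5, 3), (5, 4), (6, 3), (6, 4), (7, 1), (7, 3), (7, 4), (7, 6)]

Answer: .O.OO.O.
...OO...
...OO...
.O.OO.O.
.O.OO.O.
...OO...
...OO...
.O.OO.O.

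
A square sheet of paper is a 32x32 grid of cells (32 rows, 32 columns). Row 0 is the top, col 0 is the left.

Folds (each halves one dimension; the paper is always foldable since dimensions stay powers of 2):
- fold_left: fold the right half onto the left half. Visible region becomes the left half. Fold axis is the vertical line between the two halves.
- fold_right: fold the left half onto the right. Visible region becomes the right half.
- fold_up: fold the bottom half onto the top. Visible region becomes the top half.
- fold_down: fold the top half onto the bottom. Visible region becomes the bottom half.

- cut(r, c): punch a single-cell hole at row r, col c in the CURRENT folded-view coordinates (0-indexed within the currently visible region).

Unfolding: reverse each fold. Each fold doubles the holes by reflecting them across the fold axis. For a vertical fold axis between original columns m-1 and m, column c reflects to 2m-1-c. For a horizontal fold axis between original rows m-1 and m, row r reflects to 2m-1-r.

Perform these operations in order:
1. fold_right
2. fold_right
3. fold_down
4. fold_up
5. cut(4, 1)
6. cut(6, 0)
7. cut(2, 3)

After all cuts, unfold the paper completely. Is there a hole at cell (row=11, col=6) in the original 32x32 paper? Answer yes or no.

Op 1 fold_right: fold axis v@16; visible region now rows[0,32) x cols[16,32) = 32x16
Op 2 fold_right: fold axis v@24; visible region now rows[0,32) x cols[24,32) = 32x8
Op 3 fold_down: fold axis h@16; visible region now rows[16,32) x cols[24,32) = 16x8
Op 4 fold_up: fold axis h@24; visible region now rows[16,24) x cols[24,32) = 8x8
Op 5 cut(4, 1): punch at orig (20,25); cuts so far [(20, 25)]; region rows[16,24) x cols[24,32) = 8x8
Op 6 cut(6, 0): punch at orig (22,24); cuts so far [(20, 25), (22, 24)]; region rows[16,24) x cols[24,32) = 8x8
Op 7 cut(2, 3): punch at orig (18,27); cuts so far [(18, 27), (20, 25), (22, 24)]; region rows[16,24) x cols[24,32) = 8x8
Unfold 1 (reflect across h@24): 6 holes -> [(18, 27), (20, 25), (22, 24), (25, 24), (27, 25), (29, 27)]
Unfold 2 (reflect across h@16): 12 holes -> [(2, 27), (4, 25), (6, 24), (9, 24), (11, 25), (13, 27), (18, 27), (20, 25), (22, 24), (25, 24), (27, 25), (29, 27)]
Unfold 3 (reflect across v@24): 24 holes -> [(2, 20), (2, 27), (4, 22), (4, 25), (6, 23), (6, 24), (9, 23), (9, 24), (11, 22), (11, 25), (13, 20), (13, 27), (18, 20), (18, 27), (20, 22), (20, 25), (22, 23), (22, 24), (25, 23), (25, 24), (27, 22), (27, 25), (29, 20), (29, 27)]
Unfold 4 (reflect across v@16): 48 holes -> [(2, 4), (2, 11), (2, 20), (2, 27), (4, 6), (4, 9), (4, 22), (4, 25), (6, 7), (6, 8), (6, 23), (6, 24), (9, 7), (9, 8), (9, 23), (9, 24), (11, 6), (11, 9), (11, 22), (11, 25), (13, 4), (13, 11), (13, 20), (13, 27), (18, 4), (18, 11), (18, 20), (18, 27), (20, 6), (20, 9), (20, 22), (20, 25), (22, 7), (22, 8), (22, 23), (22, 24), (25, 7), (25, 8), (25, 23), (25, 24), (27, 6), (27, 9), (27, 22), (27, 25), (29, 4), (29, 11), (29, 20), (29, 27)]
Holes: [(2, 4), (2, 11), (2, 20), (2, 27), (4, 6), (4, 9), (4, 22), (4, 25), (6, 7), (6, 8), (6, 23), (6, 24), (9, 7), (9, 8), (9, 23), (9, 24), (11, 6), (11, 9), (11, 22), (11, 25), (13, 4), (13, 11), (13, 20), (13, 27), (18, 4), (18, 11), (18, 20), (18, 27), (20, 6), (20, 9), (20, 22), (20, 25), (22, 7), (22, 8), (22, 23), (22, 24), (25, 7), (25, 8), (25, 23), (25, 24), (27, 6), (27, 9), (27, 22), (27, 25), (29, 4), (29, 11), (29, 20), (29, 27)]

Answer: yes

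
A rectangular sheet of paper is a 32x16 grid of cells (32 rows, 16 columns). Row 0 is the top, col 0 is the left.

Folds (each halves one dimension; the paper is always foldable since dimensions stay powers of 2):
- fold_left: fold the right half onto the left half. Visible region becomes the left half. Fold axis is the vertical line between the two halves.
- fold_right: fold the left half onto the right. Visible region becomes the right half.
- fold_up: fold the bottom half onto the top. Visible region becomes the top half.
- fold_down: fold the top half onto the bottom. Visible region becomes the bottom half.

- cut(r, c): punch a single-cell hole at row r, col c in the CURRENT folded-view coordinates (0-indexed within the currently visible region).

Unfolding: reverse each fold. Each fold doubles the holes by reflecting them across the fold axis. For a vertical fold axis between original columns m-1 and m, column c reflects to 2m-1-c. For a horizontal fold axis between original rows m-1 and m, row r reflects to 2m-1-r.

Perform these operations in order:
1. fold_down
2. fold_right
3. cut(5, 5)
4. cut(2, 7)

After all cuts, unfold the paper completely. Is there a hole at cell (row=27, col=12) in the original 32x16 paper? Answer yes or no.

Op 1 fold_down: fold axis h@16; visible region now rows[16,32) x cols[0,16) = 16x16
Op 2 fold_right: fold axis v@8; visible region now rows[16,32) x cols[8,16) = 16x8
Op 3 cut(5, 5): punch at orig (21,13); cuts so far [(21, 13)]; region rows[16,32) x cols[8,16) = 16x8
Op 4 cut(2, 7): punch at orig (18,15); cuts so far [(18, 15), (21, 13)]; region rows[16,32) x cols[8,16) = 16x8
Unfold 1 (reflect across v@8): 4 holes -> [(18, 0), (18, 15), (21, 2), (21, 13)]
Unfold 2 (reflect across h@16): 8 holes -> [(10, 2), (10, 13), (13, 0), (13, 15), (18, 0), (18, 15), (21, 2), (21, 13)]
Holes: [(10, 2), (10, 13), (13, 0), (13, 15), (18, 0), (18, 15), (21, 2), (21, 13)]

Answer: no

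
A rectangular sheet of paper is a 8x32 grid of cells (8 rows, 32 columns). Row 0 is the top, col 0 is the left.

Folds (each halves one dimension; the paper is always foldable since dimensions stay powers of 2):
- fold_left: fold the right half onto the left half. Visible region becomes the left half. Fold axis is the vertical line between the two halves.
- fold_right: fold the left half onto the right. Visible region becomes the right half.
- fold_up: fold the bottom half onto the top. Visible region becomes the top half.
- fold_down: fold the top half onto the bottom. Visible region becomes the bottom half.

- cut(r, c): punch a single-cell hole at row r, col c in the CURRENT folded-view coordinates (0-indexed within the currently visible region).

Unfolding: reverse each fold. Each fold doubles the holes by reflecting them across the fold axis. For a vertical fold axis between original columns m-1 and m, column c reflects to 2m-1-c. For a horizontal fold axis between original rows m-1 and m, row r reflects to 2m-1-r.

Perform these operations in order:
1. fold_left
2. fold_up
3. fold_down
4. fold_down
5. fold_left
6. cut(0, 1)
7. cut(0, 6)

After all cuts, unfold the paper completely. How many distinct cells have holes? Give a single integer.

Answer: 64

Derivation:
Op 1 fold_left: fold axis v@16; visible region now rows[0,8) x cols[0,16) = 8x16
Op 2 fold_up: fold axis h@4; visible region now rows[0,4) x cols[0,16) = 4x16
Op 3 fold_down: fold axis h@2; visible region now rows[2,4) x cols[0,16) = 2x16
Op 4 fold_down: fold axis h@3; visible region now rows[3,4) x cols[0,16) = 1x16
Op 5 fold_left: fold axis v@8; visible region now rows[3,4) x cols[0,8) = 1x8
Op 6 cut(0, 1): punch at orig (3,1); cuts so far [(3, 1)]; region rows[3,4) x cols[0,8) = 1x8
Op 7 cut(0, 6): punch at orig (3,6); cuts so far [(3, 1), (3, 6)]; region rows[3,4) x cols[0,8) = 1x8
Unfold 1 (reflect across v@8): 4 holes -> [(3, 1), (3, 6), (3, 9), (3, 14)]
Unfold 2 (reflect across h@3): 8 holes -> [(2, 1), (2, 6), (2, 9), (2, 14), (3, 1), (3, 6), (3, 9), (3, 14)]
Unfold 3 (reflect across h@2): 16 holes -> [(0, 1), (0, 6), (0, 9), (0, 14), (1, 1), (1, 6), (1, 9), (1, 14), (2, 1), (2, 6), (2, 9), (2, 14), (3, 1), (3, 6), (3, 9), (3, 14)]
Unfold 4 (reflect across h@4): 32 holes -> [(0, 1), (0, 6), (0, 9), (0, 14), (1, 1), (1, 6), (1, 9), (1, 14), (2, 1), (2, 6), (2, 9), (2, 14), (3, 1), (3, 6), (3, 9), (3, 14), (4, 1), (4, 6), (4, 9), (4, 14), (5, 1), (5, 6), (5, 9), (5, 14), (6, 1), (6, 6), (6, 9), (6, 14), (7, 1), (7, 6), (7, 9), (7, 14)]
Unfold 5 (reflect across v@16): 64 holes -> [(0, 1), (0, 6), (0, 9), (0, 14), (0, 17), (0, 22), (0, 25), (0, 30), (1, 1), (1, 6), (1, 9), (1, 14), (1, 17), (1, 22), (1, 25), (1, 30), (2, 1), (2, 6), (2, 9), (2, 14), (2, 17), (2, 22), (2, 25), (2, 30), (3, 1), (3, 6), (3, 9), (3, 14), (3, 17), (3, 22), (3, 25), (3, 30), (4, 1), (4, 6), (4, 9), (4, 14), (4, 17), (4, 22), (4, 25), (4, 30), (5, 1), (5, 6), (5, 9), (5, 14), (5, 17), (5, 22), (5, 25), (5, 30), (6, 1), (6, 6), (6, 9), (6, 14), (6, 17), (6, 22), (6, 25), (6, 30), (7, 1), (7, 6), (7, 9), (7, 14), (7, 17), (7, 22), (7, 25), (7, 30)]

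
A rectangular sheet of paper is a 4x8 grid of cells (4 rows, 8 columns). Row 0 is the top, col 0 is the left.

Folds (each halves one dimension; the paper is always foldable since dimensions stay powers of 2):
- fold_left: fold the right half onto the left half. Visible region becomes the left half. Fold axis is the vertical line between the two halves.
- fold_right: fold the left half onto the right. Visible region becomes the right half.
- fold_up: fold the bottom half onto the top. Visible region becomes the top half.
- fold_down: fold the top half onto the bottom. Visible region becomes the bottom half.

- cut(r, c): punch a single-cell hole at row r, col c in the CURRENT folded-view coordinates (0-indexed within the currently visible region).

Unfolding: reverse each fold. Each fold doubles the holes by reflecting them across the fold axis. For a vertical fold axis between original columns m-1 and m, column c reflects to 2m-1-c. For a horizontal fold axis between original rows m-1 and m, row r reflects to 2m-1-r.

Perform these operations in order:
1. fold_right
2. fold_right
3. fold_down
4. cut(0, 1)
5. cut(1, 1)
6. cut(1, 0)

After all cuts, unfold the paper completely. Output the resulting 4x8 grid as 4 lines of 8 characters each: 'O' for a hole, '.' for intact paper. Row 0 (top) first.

Answer: OOOOOOOO
O..OO..O
O..OO..O
OOOOOOOO

Derivation:
Op 1 fold_right: fold axis v@4; visible region now rows[0,4) x cols[4,8) = 4x4
Op 2 fold_right: fold axis v@6; visible region now rows[0,4) x cols[6,8) = 4x2
Op 3 fold_down: fold axis h@2; visible region now rows[2,4) x cols[6,8) = 2x2
Op 4 cut(0, 1): punch at orig (2,7); cuts so far [(2, 7)]; region rows[2,4) x cols[6,8) = 2x2
Op 5 cut(1, 1): punch at orig (3,7); cuts so far [(2, 7), (3, 7)]; region rows[2,4) x cols[6,8) = 2x2
Op 6 cut(1, 0): punch at orig (3,6); cuts so far [(2, 7), (3, 6), (3, 7)]; region rows[2,4) x cols[6,8) = 2x2
Unfold 1 (reflect across h@2): 6 holes -> [(0, 6), (0, 7), (1, 7), (2, 7), (3, 6), (3, 7)]
Unfold 2 (reflect across v@6): 12 holes -> [(0, 4), (0, 5), (0, 6), (0, 7), (1, 4), (1, 7), (2, 4), (2, 7), (3, 4), (3, 5), (3, 6), (3, 7)]
Unfold 3 (reflect across v@4): 24 holes -> [(0, 0), (0, 1), (0, 2), (0, 3), (0, 4), (0, 5), (0, 6), (0, 7), (1, 0), (1, 3), (1, 4), (1, 7), (2, 0), (2, 3), (2, 4), (2, 7), (3, 0), (3, 1), (3, 2), (3, 3), (3, 4), (3, 5), (3, 6), (3, 7)]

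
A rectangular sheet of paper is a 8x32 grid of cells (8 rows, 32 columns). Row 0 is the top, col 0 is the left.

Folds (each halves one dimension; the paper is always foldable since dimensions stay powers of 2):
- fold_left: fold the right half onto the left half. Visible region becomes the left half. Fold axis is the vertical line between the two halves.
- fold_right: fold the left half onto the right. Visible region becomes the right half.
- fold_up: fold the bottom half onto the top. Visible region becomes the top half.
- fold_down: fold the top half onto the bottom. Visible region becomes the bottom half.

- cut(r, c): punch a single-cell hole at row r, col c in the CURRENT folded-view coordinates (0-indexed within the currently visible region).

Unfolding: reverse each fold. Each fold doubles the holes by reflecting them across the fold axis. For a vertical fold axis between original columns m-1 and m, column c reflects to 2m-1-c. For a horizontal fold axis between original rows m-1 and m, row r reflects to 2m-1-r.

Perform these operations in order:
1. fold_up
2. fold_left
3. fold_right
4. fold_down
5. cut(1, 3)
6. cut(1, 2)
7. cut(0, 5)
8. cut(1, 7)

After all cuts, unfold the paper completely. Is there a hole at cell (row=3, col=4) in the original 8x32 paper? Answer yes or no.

Op 1 fold_up: fold axis h@4; visible region now rows[0,4) x cols[0,32) = 4x32
Op 2 fold_left: fold axis v@16; visible region now rows[0,4) x cols[0,16) = 4x16
Op 3 fold_right: fold axis v@8; visible region now rows[0,4) x cols[8,16) = 4x8
Op 4 fold_down: fold axis h@2; visible region now rows[2,4) x cols[8,16) = 2x8
Op 5 cut(1, 3): punch at orig (3,11); cuts so far [(3, 11)]; region rows[2,4) x cols[8,16) = 2x8
Op 6 cut(1, 2): punch at orig (3,10); cuts so far [(3, 10), (3, 11)]; region rows[2,4) x cols[8,16) = 2x8
Op 7 cut(0, 5): punch at orig (2,13); cuts so far [(2, 13), (3, 10), (3, 11)]; region rows[2,4) x cols[8,16) = 2x8
Op 8 cut(1, 7): punch at orig (3,15); cuts so far [(2, 13), (3, 10), (3, 11), (3, 15)]; region rows[2,4) x cols[8,16) = 2x8
Unfold 1 (reflect across h@2): 8 holes -> [(0, 10), (0, 11), (0, 15), (1, 13), (2, 13), (3, 10), (3, 11), (3, 15)]
Unfold 2 (reflect across v@8): 16 holes -> [(0, 0), (0, 4), (0, 5), (0, 10), (0, 11), (0, 15), (1, 2), (1, 13), (2, 2), (2, 13), (3, 0), (3, 4), (3, 5), (3, 10), (3, 11), (3, 15)]
Unfold 3 (reflect across v@16): 32 holes -> [(0, 0), (0, 4), (0, 5), (0, 10), (0, 11), (0, 15), (0, 16), (0, 20), (0, 21), (0, 26), (0, 27), (0, 31), (1, 2), (1, 13), (1, 18), (1, 29), (2, 2), (2, 13), (2, 18), (2, 29), (3, 0), (3, 4), (3, 5), (3, 10), (3, 11), (3, 15), (3, 16), (3, 20), (3, 21), (3, 26), (3, 27), (3, 31)]
Unfold 4 (reflect across h@4): 64 holes -> [(0, 0), (0, 4), (0, 5), (0, 10), (0, 11), (0, 15), (0, 16), (0, 20), (0, 21), (0, 26), (0, 27), (0, 31), (1, 2), (1, 13), (1, 18), (1, 29), (2, 2), (2, 13), (2, 18), (2, 29), (3, 0), (3, 4), (3, 5), (3, 10), (3, 11), (3, 15), (3, 16), (3, 20), (3, 21), (3, 26), (3, 27), (3, 31), (4, 0), (4, 4), (4, 5), (4, 10), (4, 11), (4, 15), (4, 16), (4, 20), (4, 21), (4, 26), (4, 27), (4, 31), (5, 2), (5, 13), (5, 18), (5, 29), (6, 2), (6, 13), (6, 18), (6, 29), (7, 0), (7, 4), (7, 5), (7, 10), (7, 11), (7, 15), (7, 16), (7, 20), (7, 21), (7, 26), (7, 27), (7, 31)]
Holes: [(0, 0), (0, 4), (0, 5), (0, 10), (0, 11), (0, 15), (0, 16), (0, 20), (0, 21), (0, 26), (0, 27), (0, 31), (1, 2), (1, 13), (1, 18), (1, 29), (2, 2), (2, 13), (2, 18), (2, 29), (3, 0), (3, 4), (3, 5), (3, 10), (3, 11), (3, 15), (3, 16), (3, 20), (3, 21), (3, 26), (3, 27), (3, 31), (4, 0), (4, 4), (4, 5), (4, 10), (4, 11), (4, 15), (4, 16), (4, 20), (4, 21), (4, 26), (4, 27), (4, 31), (5, 2), (5, 13), (5, 18), (5, 29), (6, 2), (6, 13), (6, 18), (6, 29), (7, 0), (7, 4), (7, 5), (7, 10), (7, 11), (7, 15), (7, 16), (7, 20), (7, 21), (7, 26), (7, 27), (7, 31)]

Answer: yes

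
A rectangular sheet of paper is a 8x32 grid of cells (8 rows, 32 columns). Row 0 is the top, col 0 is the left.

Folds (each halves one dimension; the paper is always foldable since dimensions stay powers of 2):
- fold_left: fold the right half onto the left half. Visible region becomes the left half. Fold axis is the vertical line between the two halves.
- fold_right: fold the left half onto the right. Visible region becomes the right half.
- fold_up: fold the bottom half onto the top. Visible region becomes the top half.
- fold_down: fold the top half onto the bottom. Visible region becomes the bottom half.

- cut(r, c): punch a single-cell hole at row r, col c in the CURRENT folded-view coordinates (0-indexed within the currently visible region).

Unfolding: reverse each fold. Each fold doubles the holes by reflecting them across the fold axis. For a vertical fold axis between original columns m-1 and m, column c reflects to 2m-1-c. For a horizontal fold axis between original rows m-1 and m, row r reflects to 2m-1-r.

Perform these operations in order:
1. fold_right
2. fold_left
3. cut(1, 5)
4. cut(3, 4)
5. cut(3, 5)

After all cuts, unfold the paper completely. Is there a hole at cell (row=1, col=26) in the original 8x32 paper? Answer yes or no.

Answer: yes

Derivation:
Op 1 fold_right: fold axis v@16; visible region now rows[0,8) x cols[16,32) = 8x16
Op 2 fold_left: fold axis v@24; visible region now rows[0,8) x cols[16,24) = 8x8
Op 3 cut(1, 5): punch at orig (1,21); cuts so far [(1, 21)]; region rows[0,8) x cols[16,24) = 8x8
Op 4 cut(3, 4): punch at orig (3,20); cuts so far [(1, 21), (3, 20)]; region rows[0,8) x cols[16,24) = 8x8
Op 5 cut(3, 5): punch at orig (3,21); cuts so far [(1, 21), (3, 20), (3, 21)]; region rows[0,8) x cols[16,24) = 8x8
Unfold 1 (reflect across v@24): 6 holes -> [(1, 21), (1, 26), (3, 20), (3, 21), (3, 26), (3, 27)]
Unfold 2 (reflect across v@16): 12 holes -> [(1, 5), (1, 10), (1, 21), (1, 26), (3, 4), (3, 5), (3, 10), (3, 11), (3, 20), (3, 21), (3, 26), (3, 27)]
Holes: [(1, 5), (1, 10), (1, 21), (1, 26), (3, 4), (3, 5), (3, 10), (3, 11), (3, 20), (3, 21), (3, 26), (3, 27)]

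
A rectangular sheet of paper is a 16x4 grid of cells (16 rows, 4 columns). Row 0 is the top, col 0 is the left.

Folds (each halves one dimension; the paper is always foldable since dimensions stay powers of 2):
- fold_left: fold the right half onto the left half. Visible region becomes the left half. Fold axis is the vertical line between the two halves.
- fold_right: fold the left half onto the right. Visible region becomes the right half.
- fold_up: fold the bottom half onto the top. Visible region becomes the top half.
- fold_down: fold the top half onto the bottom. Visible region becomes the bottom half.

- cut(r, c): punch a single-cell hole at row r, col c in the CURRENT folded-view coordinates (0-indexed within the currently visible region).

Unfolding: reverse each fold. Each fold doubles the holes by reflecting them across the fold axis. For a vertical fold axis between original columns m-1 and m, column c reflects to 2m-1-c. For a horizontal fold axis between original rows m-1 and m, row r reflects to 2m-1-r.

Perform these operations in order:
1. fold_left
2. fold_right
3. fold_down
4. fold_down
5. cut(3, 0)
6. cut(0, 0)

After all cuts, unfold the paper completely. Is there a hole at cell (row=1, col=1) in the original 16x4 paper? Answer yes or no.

Op 1 fold_left: fold axis v@2; visible region now rows[0,16) x cols[0,2) = 16x2
Op 2 fold_right: fold axis v@1; visible region now rows[0,16) x cols[1,2) = 16x1
Op 3 fold_down: fold axis h@8; visible region now rows[8,16) x cols[1,2) = 8x1
Op 4 fold_down: fold axis h@12; visible region now rows[12,16) x cols[1,2) = 4x1
Op 5 cut(3, 0): punch at orig (15,1); cuts so far [(15, 1)]; region rows[12,16) x cols[1,2) = 4x1
Op 6 cut(0, 0): punch at orig (12,1); cuts so far [(12, 1), (15, 1)]; region rows[12,16) x cols[1,2) = 4x1
Unfold 1 (reflect across h@12): 4 holes -> [(8, 1), (11, 1), (12, 1), (15, 1)]
Unfold 2 (reflect across h@8): 8 holes -> [(0, 1), (3, 1), (4, 1), (7, 1), (8, 1), (11, 1), (12, 1), (15, 1)]
Unfold 3 (reflect across v@1): 16 holes -> [(0, 0), (0, 1), (3, 0), (3, 1), (4, 0), (4, 1), (7, 0), (7, 1), (8, 0), (8, 1), (11, 0), (11, 1), (12, 0), (12, 1), (15, 0), (15, 1)]
Unfold 4 (reflect across v@2): 32 holes -> [(0, 0), (0, 1), (0, 2), (0, 3), (3, 0), (3, 1), (3, 2), (3, 3), (4, 0), (4, 1), (4, 2), (4, 3), (7, 0), (7, 1), (7, 2), (7, 3), (8, 0), (8, 1), (8, 2), (8, 3), (11, 0), (11, 1), (11, 2), (11, 3), (12, 0), (12, 1), (12, 2), (12, 3), (15, 0), (15, 1), (15, 2), (15, 3)]
Holes: [(0, 0), (0, 1), (0, 2), (0, 3), (3, 0), (3, 1), (3, 2), (3, 3), (4, 0), (4, 1), (4, 2), (4, 3), (7, 0), (7, 1), (7, 2), (7, 3), (8, 0), (8, 1), (8, 2), (8, 3), (11, 0), (11, 1), (11, 2), (11, 3), (12, 0), (12, 1), (12, 2), (12, 3), (15, 0), (15, 1), (15, 2), (15, 3)]

Answer: no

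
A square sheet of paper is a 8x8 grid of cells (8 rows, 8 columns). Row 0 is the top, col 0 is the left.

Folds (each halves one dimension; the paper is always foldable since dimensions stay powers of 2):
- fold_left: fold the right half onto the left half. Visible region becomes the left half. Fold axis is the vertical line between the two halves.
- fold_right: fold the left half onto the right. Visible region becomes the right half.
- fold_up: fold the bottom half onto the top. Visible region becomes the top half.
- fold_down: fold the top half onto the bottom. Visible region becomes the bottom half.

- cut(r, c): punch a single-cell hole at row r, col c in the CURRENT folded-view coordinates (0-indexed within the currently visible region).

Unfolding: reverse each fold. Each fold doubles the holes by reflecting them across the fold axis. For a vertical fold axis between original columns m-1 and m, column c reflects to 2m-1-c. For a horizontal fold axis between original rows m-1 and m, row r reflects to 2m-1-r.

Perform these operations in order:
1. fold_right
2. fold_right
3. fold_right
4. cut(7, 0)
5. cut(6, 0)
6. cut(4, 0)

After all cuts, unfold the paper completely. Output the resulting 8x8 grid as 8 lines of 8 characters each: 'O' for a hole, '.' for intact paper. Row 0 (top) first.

Op 1 fold_right: fold axis v@4; visible region now rows[0,8) x cols[4,8) = 8x4
Op 2 fold_right: fold axis v@6; visible region now rows[0,8) x cols[6,8) = 8x2
Op 3 fold_right: fold axis v@7; visible region now rows[0,8) x cols[7,8) = 8x1
Op 4 cut(7, 0): punch at orig (7,7); cuts so far [(7, 7)]; region rows[0,8) x cols[7,8) = 8x1
Op 5 cut(6, 0): punch at orig (6,7); cuts so far [(6, 7), (7, 7)]; region rows[0,8) x cols[7,8) = 8x1
Op 6 cut(4, 0): punch at orig (4,7); cuts so far [(4, 7), (6, 7), (7, 7)]; region rows[0,8) x cols[7,8) = 8x1
Unfold 1 (reflect across v@7): 6 holes -> [(4, 6), (4, 7), (6, 6), (6, 7), (7, 6), (7, 7)]
Unfold 2 (reflect across v@6): 12 holes -> [(4, 4), (4, 5), (4, 6), (4, 7), (6, 4), (6, 5), (6, 6), (6, 7), (7, 4), (7, 5), (7, 6), (7, 7)]
Unfold 3 (reflect across v@4): 24 holes -> [(4, 0), (4, 1), (4, 2), (4, 3), (4, 4), (4, 5), (4, 6), (4, 7), (6, 0), (6, 1), (6, 2), (6, 3), (6, 4), (6, 5), (6, 6), (6, 7), (7, 0), (7, 1), (7, 2), (7, 3), (7, 4), (7, 5), (7, 6), (7, 7)]

Answer: ........
........
........
........
OOOOOOOO
........
OOOOOOOO
OOOOOOOO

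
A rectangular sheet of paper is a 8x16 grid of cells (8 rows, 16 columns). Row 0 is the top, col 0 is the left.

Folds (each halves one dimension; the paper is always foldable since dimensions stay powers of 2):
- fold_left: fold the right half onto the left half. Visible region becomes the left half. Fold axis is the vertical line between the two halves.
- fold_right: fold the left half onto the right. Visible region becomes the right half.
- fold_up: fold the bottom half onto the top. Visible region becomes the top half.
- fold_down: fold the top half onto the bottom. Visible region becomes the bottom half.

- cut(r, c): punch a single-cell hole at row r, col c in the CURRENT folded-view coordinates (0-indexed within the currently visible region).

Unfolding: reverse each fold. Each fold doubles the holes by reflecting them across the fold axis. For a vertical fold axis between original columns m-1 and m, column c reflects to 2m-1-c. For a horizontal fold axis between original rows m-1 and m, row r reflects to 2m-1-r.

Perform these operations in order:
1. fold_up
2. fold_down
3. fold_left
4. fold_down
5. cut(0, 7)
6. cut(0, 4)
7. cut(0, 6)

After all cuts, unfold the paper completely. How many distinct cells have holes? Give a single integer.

Answer: 48

Derivation:
Op 1 fold_up: fold axis h@4; visible region now rows[0,4) x cols[0,16) = 4x16
Op 2 fold_down: fold axis h@2; visible region now rows[2,4) x cols[0,16) = 2x16
Op 3 fold_left: fold axis v@8; visible region now rows[2,4) x cols[0,8) = 2x8
Op 4 fold_down: fold axis h@3; visible region now rows[3,4) x cols[0,8) = 1x8
Op 5 cut(0, 7): punch at orig (3,7); cuts so far [(3, 7)]; region rows[3,4) x cols[0,8) = 1x8
Op 6 cut(0, 4): punch at orig (3,4); cuts so far [(3, 4), (3, 7)]; region rows[3,4) x cols[0,8) = 1x8
Op 7 cut(0, 6): punch at orig (3,6); cuts so far [(3, 4), (3, 6), (3, 7)]; region rows[3,4) x cols[0,8) = 1x8
Unfold 1 (reflect across h@3): 6 holes -> [(2, 4), (2, 6), (2, 7), (3, 4), (3, 6), (3, 7)]
Unfold 2 (reflect across v@8): 12 holes -> [(2, 4), (2, 6), (2, 7), (2, 8), (2, 9), (2, 11), (3, 4), (3, 6), (3, 7), (3, 8), (3, 9), (3, 11)]
Unfold 3 (reflect across h@2): 24 holes -> [(0, 4), (0, 6), (0, 7), (0, 8), (0, 9), (0, 11), (1, 4), (1, 6), (1, 7), (1, 8), (1, 9), (1, 11), (2, 4), (2, 6), (2, 7), (2, 8), (2, 9), (2, 11), (3, 4), (3, 6), (3, 7), (3, 8), (3, 9), (3, 11)]
Unfold 4 (reflect across h@4): 48 holes -> [(0, 4), (0, 6), (0, 7), (0, 8), (0, 9), (0, 11), (1, 4), (1, 6), (1, 7), (1, 8), (1, 9), (1, 11), (2, 4), (2, 6), (2, 7), (2, 8), (2, 9), (2, 11), (3, 4), (3, 6), (3, 7), (3, 8), (3, 9), (3, 11), (4, 4), (4, 6), (4, 7), (4, 8), (4, 9), (4, 11), (5, 4), (5, 6), (5, 7), (5, 8), (5, 9), (5, 11), (6, 4), (6, 6), (6, 7), (6, 8), (6, 9), (6, 11), (7, 4), (7, 6), (7, 7), (7, 8), (7, 9), (7, 11)]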